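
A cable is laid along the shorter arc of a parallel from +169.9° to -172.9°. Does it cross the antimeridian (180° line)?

Naïve |-172.9 − 169.9| = 342.8° > 180°, so the shorter arc goes the other way round — across 180°.
Signed shortest Δλ = ((-172.9 − 169.9 + 180) mod 360) − 180 = 17.2°.
Going east by 17.2° from +169.9° passes through 180° before reaching -172.9°.

Yes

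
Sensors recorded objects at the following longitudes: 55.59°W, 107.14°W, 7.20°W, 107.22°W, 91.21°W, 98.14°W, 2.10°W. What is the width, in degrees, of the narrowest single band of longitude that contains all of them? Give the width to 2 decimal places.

Sort the longitudes: -107.22°, -107.14°, -98.14°, -91.21°, -55.59°, -7.20°, -2.10°.
Eastward gaps between consecutive values (wrapping around): 0.08°, 9.00°, 6.93°, 35.62°, 48.39°, 5.10°, 254.88°.
Largest gap = 254.88° ⇒ minimal covering band is its complement: 360° − 254.88° = 105.12°.
Band runs from -107.22° eastward to -2.10°.

105.12°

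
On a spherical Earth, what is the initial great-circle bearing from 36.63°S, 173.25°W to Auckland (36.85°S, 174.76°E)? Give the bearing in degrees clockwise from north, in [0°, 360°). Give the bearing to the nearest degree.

265°

Δλ = 174.76 − -173.25 = 348.01°; wrapped into (−180°, 180°]: -11.99°.
θ = atan2( sin Δλ · cos φ₂ , cos φ₁ · sin φ₂ − sin φ₁ · cos φ₂ · cos Δλ )
  = atan2(-0.16624, -0.01426) = -94.901° → normalised to [0°, 360°): 265.099°.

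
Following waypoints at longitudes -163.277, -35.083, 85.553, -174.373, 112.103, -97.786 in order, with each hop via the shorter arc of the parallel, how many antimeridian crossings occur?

3

Leg 1: -163.277° → -35.083°, shortest Δλ = 128.194° (east) — does not cross 180°.
Leg 2: -35.083° → +85.553°, shortest Δλ = 120.636° (east) — does not cross 180°.
Leg 3: +85.553° → -174.373°, shortest Δλ = 100.074° (east) — crosses 180°.
Leg 4: -174.373° → +112.103°, shortest Δλ = -73.524° (west) — crosses 180°.
Leg 5: +112.103° → -97.786°, shortest Δλ = 150.111° (east) — crosses 180°.
Total crossings: 3.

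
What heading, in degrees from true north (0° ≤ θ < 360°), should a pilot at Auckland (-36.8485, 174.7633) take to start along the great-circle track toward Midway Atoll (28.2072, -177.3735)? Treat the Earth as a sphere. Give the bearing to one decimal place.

7.6°

Δλ = -177.3735 − 174.7633 = -352.1368°; wrapped into (−180°, 180°]: 7.8632°.
θ = atan2( sin Δλ · cos φ₂ , cos φ₁ · sin φ₂ − sin φ₁ · cos φ₂ · cos Δλ )
  = atan2(0.12056, 0.90175) = 7.615° → normalised to [0°, 360°): 7.615°.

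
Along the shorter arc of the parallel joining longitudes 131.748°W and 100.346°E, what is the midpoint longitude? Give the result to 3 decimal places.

Signed shortest Δλ from -131.748° to +100.346° is -127.906°.
Midpoint longitude = -131.748° + (-127.906°)/2 = -131.748° − 63.953° = -195.701°.
Normalise into (−180°, 180°]: +164.299°.
(The naïve average (-131.748 + +100.346)/2 = -15.701° is on the wrong side of the globe.)

164.299°E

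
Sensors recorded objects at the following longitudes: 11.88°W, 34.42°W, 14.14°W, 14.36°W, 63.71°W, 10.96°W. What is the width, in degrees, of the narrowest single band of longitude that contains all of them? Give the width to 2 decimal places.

Sort the longitudes: -63.71°, -34.42°, -14.36°, -14.14°, -11.88°, -10.96°.
Eastward gaps between consecutive values (wrapping around): 29.29°, 20.06°, 0.22°, 2.26°, 0.92°, 307.25°.
Largest gap = 307.25° ⇒ minimal covering band is its complement: 360° − 307.25° = 52.75°.
Band runs from -63.71° eastward to -10.96°.

52.75°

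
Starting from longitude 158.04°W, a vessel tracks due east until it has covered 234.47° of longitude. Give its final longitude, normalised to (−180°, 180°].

76.43°E

Start at -158.04°; shift +234.47° → +76.43°.
+76.43° already lies in (−180°, 180°].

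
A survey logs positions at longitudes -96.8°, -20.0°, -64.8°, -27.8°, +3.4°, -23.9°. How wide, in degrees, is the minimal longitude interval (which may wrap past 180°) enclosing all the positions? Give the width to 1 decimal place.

Sort the longitudes: -96.8°, -64.8°, -27.8°, -23.9°, -20.0°, +3.4°.
Eastward gaps between consecutive values (wrapping around): 32.0°, 37.0°, 3.9°, 3.9°, 23.4°, 259.8°.
Largest gap = 259.8° ⇒ minimal covering band is its complement: 360° − 259.8° = 100.2°.
Band runs from -96.8° eastward to +3.4°.

100.2°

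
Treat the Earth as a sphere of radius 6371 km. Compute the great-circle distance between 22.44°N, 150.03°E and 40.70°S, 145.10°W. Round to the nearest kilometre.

Δλ = -145.10 − 150.03 = -295.13°; wrapped into (−180°, 180°]: 64.87°.
Δφ = -40.70 − 22.44 = -63.14°.
a = sin²(Δφ/2) + cos φ₁ · cos φ₂ · sin²(Δλ/2) = 0.475668.
c = 2·atan2(√a, √(1−a)) = 1.52211 rad → d = 6371·c ≈ 9697.38 km.

9697 km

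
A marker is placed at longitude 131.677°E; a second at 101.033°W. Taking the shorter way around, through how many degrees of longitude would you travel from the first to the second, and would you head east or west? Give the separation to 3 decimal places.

127.290° east

Raw difference: -101.033 − 131.677 = -232.71°.
Normalise into (−180°, 180°]: -232.71° + 360° = 127.29°.
Positive ⇒ the second point lies to the east; separation 127.290°.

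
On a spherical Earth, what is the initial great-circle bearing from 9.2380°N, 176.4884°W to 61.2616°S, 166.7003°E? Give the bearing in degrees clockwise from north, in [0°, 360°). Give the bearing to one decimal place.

188.4°

Δλ = 166.7003 − -176.4884 = 343.1887°; wrapped into (−180°, 180°]: -16.8113°.
θ = atan2( sin Δλ · cos φ₂ , cos φ₁ · sin φ₂ − sin φ₁ · cos φ₂ · cos Δλ )
  = atan2(-0.13906, -0.93934) = -171.579° → normalised to [0°, 360°): 188.421°.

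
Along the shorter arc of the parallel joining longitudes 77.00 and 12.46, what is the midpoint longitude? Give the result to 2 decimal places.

+44.73°

Signed shortest Δλ from +77.00° to +12.46° is -64.54°.
Midpoint longitude = +77.00° + (-64.54°)/2 = +77.00° − 32.27° = +44.73°.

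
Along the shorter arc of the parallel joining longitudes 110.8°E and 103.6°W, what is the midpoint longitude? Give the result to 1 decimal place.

176.4°W

Signed shortest Δλ from +110.8° to -103.6° is +145.6°.
Midpoint longitude = +110.8° + (+145.6°)/2 = +110.8° + 72.8° = +183.6°.
Normalise into (−180°, 180°]: -176.4°.
(The naïve average (+110.8 + -103.6)/2 = 3.6° is on the wrong side of the globe.)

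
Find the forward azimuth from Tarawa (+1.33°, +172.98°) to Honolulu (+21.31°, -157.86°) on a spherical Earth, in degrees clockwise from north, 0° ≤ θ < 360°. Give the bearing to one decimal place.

52.8°

Δλ = -157.86 − 172.98 = -330.84°; wrapped into (−180°, 180°]: 29.16°.
θ = atan2( sin Δλ · cos φ₂ , cos φ₁ · sin φ₂ − sin φ₁ · cos φ₂ · cos Δλ )
  = atan2(0.45394, 0.34443) = 52.810° → normalised to [0°, 360°): 52.810°.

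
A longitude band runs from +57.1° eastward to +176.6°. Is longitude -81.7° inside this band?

Band width going east from +57.1° to +176.6°: ((176.6 − 57.1) mod 360) = 119.5°.
Offset of -81.7° east of the west edge: ((-81.7 − 57.1) mod 360) = 221.2°.
221.2° > 119.5° ⇒ outside.

No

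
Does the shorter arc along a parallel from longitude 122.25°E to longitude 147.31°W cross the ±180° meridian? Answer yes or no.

Naïve |-147.31 − 122.25| = 269.56° > 180°, so the shorter arc goes the other way round — across 180°.
Signed shortest Δλ = ((-147.31 − 122.25 + 180) mod 360) − 180 = 90.44°.
Going east by 90.44° from +122.25° passes through 180° before reaching -147.31°.

Yes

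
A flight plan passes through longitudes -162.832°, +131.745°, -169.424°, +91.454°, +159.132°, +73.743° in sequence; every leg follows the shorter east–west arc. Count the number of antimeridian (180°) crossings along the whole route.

3

Leg 1: -162.832° → +131.745°, shortest Δλ = -65.423° (west) — crosses 180°.
Leg 2: +131.745° → -169.424°, shortest Δλ = 58.831° (east) — crosses 180°.
Leg 3: -169.424° → +91.454°, shortest Δλ = -99.122° (west) — crosses 180°.
Leg 4: +91.454° → +159.132°, shortest Δλ = 67.678° (east) — does not cross 180°.
Leg 5: +159.132° → +73.743°, shortest Δλ = -85.389° (west) — does not cross 180°.
Total crossings: 3.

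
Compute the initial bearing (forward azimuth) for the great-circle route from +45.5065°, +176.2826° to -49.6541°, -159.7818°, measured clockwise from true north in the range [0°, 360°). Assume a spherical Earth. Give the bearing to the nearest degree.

Δλ = -159.7818 − 176.2826 = -336.0644°; wrapped into (−180°, 180°]: 23.9356°.
θ = atan2( sin Δλ · cos φ₂ , cos φ₁ · sin φ₂ − sin φ₁ · cos φ₂ · cos Δλ )
  = atan2(0.26266, -0.95623) = 164.641° → normalised to [0°, 360°): 164.641°.

165°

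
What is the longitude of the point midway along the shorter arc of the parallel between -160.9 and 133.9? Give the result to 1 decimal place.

+166.5°

Signed shortest Δλ from -160.9° to +133.9° is -65.2°.
Midpoint longitude = -160.9° + (-65.2°)/2 = -160.9° − 32.6° = -193.5°.
Normalise into (−180°, 180°]: +166.5°.
(The naïve average (-160.9 + +133.9)/2 = -13.5° is on the wrong side of the globe.)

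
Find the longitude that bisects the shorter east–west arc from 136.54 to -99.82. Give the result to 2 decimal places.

Signed shortest Δλ from +136.54° to -99.82° is +123.64°.
Midpoint longitude = +136.54° + (+123.64°)/2 = +136.54° + 61.82° = +198.36°.
Normalise into (−180°, 180°]: -161.64°.
(The naïve average (+136.54 + -99.82)/2 = 18.36° is on the wrong side of the globe.)

-161.64°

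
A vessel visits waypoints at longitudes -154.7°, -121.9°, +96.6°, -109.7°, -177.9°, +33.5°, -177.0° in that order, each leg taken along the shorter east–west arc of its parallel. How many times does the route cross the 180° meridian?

4

Leg 1: -154.7° → -121.9°, shortest Δλ = 32.8° (east) — does not cross 180°.
Leg 2: -121.9° → +96.6°, shortest Δλ = -141.5° (west) — crosses 180°.
Leg 3: +96.6° → -109.7°, shortest Δλ = 153.7° (east) — crosses 180°.
Leg 4: -109.7° → -177.9°, shortest Δλ = -68.2° (west) — does not cross 180°.
Leg 5: -177.9° → +33.5°, shortest Δλ = -148.6° (west) — crosses 180°.
Leg 6: +33.5° → -177.0°, shortest Δλ = 149.5° (east) — crosses 180°.
Total crossings: 4.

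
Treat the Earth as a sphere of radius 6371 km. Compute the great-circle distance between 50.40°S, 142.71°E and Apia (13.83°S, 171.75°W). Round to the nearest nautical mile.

Δλ = -171.75 − 142.71 = -314.46°; wrapped into (−180°, 180°]: 45.54°.
Δφ = -13.83 − -50.40 = 36.57°.
a = sin²(Δφ/2) + cos φ₁ · cos φ₂ · sin²(Δλ/2) = 0.191150.
c = 2·atan2(√a, √(1−a)) = 0.90498 rad → d = 6371·c ≈ 5765.63 km ≈ 3113.19 nmi.

3113 nmi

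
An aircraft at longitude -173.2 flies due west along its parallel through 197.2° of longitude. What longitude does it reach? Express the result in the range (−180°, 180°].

Start at -173.2°; shift −197.2° → -370.4°.
-370.4° lies outside (−180°, 180°]; add 360° → -10.4°.

-10.4°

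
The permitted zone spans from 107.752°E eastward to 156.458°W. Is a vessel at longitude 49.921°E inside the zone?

No

Band width going east from +107.752° to -156.458°: ((-156.458 − 107.752) mod 360) = 95.790°.
Offset of +49.921° east of the west edge: ((49.921 − 107.752) mod 360) = 302.169°.
302.169° > 95.790° ⇒ outside.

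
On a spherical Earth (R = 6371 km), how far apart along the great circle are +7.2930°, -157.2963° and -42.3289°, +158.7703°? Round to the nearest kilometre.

7086 km

Δλ = 158.7703 − -157.2963 = 316.0666°; wrapped into (−180°, 180°]: -43.9334°.
Δφ = -42.3289 − 7.2930 = -49.6219°.
a = sin²(Δφ/2) + cos φ₁ · cos φ₂ · sin²(Δλ/2) = 0.278695.
c = 2·atan2(√a, √(1−a)) = 1.11229 rad → d = 6371·c ≈ 7086.40 km.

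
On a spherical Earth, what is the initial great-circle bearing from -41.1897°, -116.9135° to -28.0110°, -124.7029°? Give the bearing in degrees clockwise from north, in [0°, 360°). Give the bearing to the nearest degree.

Δλ = -124.7029 − -116.9135 = -7.7894°.
θ = atan2( sin Δλ · cos φ₂ , cos φ₁ · sin φ₂ − sin φ₁ · cos φ₂ · cos Δλ )
  = atan2(-0.11966, 0.22262) = -28.257° → normalised to [0°, 360°): 331.743°.

332°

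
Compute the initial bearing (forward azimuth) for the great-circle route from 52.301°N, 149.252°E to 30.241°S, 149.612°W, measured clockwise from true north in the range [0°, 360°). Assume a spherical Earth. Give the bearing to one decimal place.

130.1°

Δλ = -149.612 − 149.252 = -298.864°; wrapped into (−180°, 180°]: 61.136°.
θ = atan2( sin Δλ · cos φ₂ , cos φ₁ · sin φ₂ − sin φ₁ · cos φ₂ · cos Δλ )
  = atan2(0.75659, -0.63796) = 130.138° → normalised to [0°, 360°): 130.138°.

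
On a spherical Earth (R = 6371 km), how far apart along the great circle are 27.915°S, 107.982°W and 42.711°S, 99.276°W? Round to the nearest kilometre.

Δλ = -99.276 − -107.982 = 8.706°.
Δφ = -42.711 − -27.915 = -14.796°.
a = sin²(Δφ/2) + cos φ₁ · cos φ₂ · sin²(Δλ/2) = 0.020320.
c = 2·atan2(√a, √(1−a)) = 0.28607 rad → d = 6371·c ≈ 1822.55 km.

1823 km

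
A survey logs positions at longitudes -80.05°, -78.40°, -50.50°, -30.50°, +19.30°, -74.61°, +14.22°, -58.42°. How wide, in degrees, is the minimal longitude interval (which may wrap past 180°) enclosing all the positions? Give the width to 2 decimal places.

99.35°

Sort the longitudes: -80.05°, -78.40°, -74.61°, -58.42°, -50.50°, -30.50°, +14.22°, +19.30°.
Eastward gaps between consecutive values (wrapping around): 1.65°, 3.79°, 16.19°, 7.92°, 20.00°, 44.72°, 5.08°, 260.65°.
Largest gap = 260.65° ⇒ minimal covering band is its complement: 360° − 260.65° = 99.35°.
Band runs from -80.05° eastward to +19.30°.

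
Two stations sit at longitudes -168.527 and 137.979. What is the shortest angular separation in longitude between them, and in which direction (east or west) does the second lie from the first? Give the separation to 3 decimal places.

Raw difference: 137.979 − -168.527 = 306.506°.
Normalise into (−180°, 180°]: 306.506° − 360° = -53.494°.
Negative ⇒ the second point lies to the west; separation 53.494°.

53.494° west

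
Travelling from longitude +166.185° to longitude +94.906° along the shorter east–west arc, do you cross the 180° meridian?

Signed shortest Δλ = ((94.906 − 166.185 + 180) mod 360) − 180 = -71.279°.
Going west by 71.279° from +166.185° reaches +94.906° without touching 180°.

No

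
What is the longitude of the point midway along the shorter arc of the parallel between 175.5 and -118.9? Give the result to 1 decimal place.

-151.7°

Signed shortest Δλ from +175.5° to -118.9° is +65.6°.
Midpoint longitude = +175.5° + (+65.6°)/2 = +175.5° + 32.8° = +208.3°.
Normalise into (−180°, 180°]: -151.7°.
(The naïve average (+175.5 + -118.9)/2 = 28.3° is on the wrong side of the globe.)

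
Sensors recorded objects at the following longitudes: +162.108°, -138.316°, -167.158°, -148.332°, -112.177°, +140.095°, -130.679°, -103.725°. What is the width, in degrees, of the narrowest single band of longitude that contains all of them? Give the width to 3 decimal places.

Sort the longitudes: -167.158°, -148.332°, -138.316°, -130.679°, -112.177°, -103.725°, +140.095°, +162.108°.
Eastward gaps between consecutive values (wrapping around): 18.826°, 10.016°, 7.637°, 18.502°, 8.452°, 243.820°, 22.013°, 30.734°.
Largest gap = 243.820° ⇒ minimal covering band is its complement: 360° − 243.820° = 116.180°.
Band runs from +140.095° eastward to -103.725°, crossing the antimeridian.

116.180°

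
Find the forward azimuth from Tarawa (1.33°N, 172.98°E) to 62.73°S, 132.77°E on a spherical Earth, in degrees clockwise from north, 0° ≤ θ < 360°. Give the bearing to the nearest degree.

Δλ = 132.77 − 172.98 = -40.21°.
θ = atan2( sin Δλ · cos φ₂ , cos φ₁ · sin φ₂ − sin φ₁ · cos φ₂ · cos Δλ )
  = atan2(-0.29580, -0.89674) = -161.744° → normalised to [0°, 360°): 198.256°.

198°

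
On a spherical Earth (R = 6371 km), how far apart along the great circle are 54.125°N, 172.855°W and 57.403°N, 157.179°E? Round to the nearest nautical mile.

1022 nmi

Δλ = 157.179 − -172.855 = 330.034°; wrapped into (−180°, 180°]: -29.966°.
Δφ = 57.403 − 54.125 = 3.278°.
a = sin²(Δφ/2) + cos φ₁ · cos φ₂ · sin²(Δλ/2) = 0.021919.
c = 2·atan2(√a, √(1−a)) = 0.29720 rad → d = 6371·c ≈ 1893.44 km ≈ 1022.38 nmi.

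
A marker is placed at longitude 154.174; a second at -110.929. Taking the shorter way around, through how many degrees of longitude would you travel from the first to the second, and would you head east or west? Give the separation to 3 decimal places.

94.897° east

Raw difference: -110.929 − 154.174 = -265.103°.
Normalise into (−180°, 180°]: -265.103° + 360° = 94.897°.
Positive ⇒ the second point lies to the east; separation 94.897°.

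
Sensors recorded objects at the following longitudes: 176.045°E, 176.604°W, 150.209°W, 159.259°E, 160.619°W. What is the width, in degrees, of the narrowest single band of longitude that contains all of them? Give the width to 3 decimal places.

50.532°

Sort the longitudes: -176.604°, -160.619°, -150.209°, +159.259°, +176.045°.
Eastward gaps between consecutive values (wrapping around): 15.985°, 10.410°, 309.468°, 16.786°, 7.351°.
Largest gap = 309.468° ⇒ minimal covering band is its complement: 360° − 309.468° = 50.532°.
Band runs from +159.259° eastward to -150.209°, crossing the antimeridian.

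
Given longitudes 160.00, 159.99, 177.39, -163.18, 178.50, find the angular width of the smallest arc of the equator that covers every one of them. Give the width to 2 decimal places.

Sort the longitudes: -163.18°, +159.99°, +160.00°, +177.39°, +178.50°.
Eastward gaps between consecutive values (wrapping around): 323.17°, 0.01°, 17.39°, 1.11°, 18.32°.
Largest gap = 323.17° ⇒ minimal covering band is its complement: 360° − 323.17° = 36.83°.
Band runs from +159.99° eastward to -163.18°, crossing the antimeridian.

36.83°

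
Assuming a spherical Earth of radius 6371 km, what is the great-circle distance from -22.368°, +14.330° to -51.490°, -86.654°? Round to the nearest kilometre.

Δλ = -86.654 − 14.330 = -100.984°.
Δφ = -51.490 − -22.368 = -29.122°.
a = sin²(Δφ/2) + cos φ₁ · cos φ₂ · sin²(Δλ/2) = 0.405964.
c = 2·atan2(√a, √(1−a)) = 1.38160 rad → d = 6371·c ≈ 8802.15 km.

8802 km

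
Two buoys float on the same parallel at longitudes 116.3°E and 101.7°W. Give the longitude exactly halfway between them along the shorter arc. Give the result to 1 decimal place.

172.7°W

Signed shortest Δλ from +116.3° to -101.7° is +142.0°.
Midpoint longitude = +116.3° + (+142.0°)/2 = +116.3° + 71.0° = +187.3°.
Normalise into (−180°, 180°]: -172.7°.
(The naïve average (+116.3 + -101.7)/2 = 7.3° is on the wrong side of the globe.)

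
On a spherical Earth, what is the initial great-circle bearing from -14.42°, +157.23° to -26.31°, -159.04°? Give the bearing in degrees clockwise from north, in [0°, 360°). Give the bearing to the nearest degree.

113°

Δλ = -159.04 − 157.23 = -316.27°; wrapped into (−180°, 180°]: 43.73°.
θ = atan2( sin Δλ · cos φ₂ , cos φ₁ · sin φ₂ − sin φ₁ · cos φ₂ · cos Δλ )
  = atan2(0.61965, -0.26796) = 113.385° → normalised to [0°, 360°): 113.385°.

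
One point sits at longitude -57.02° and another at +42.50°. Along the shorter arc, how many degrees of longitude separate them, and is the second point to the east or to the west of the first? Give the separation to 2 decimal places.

Raw difference: 42.50 − -57.02 = 99.52°.
Normalise into (−180°, 180°]: 99.52° stays 99.52°.
Positive ⇒ the second point lies to the east; separation 99.52°.

99.52° east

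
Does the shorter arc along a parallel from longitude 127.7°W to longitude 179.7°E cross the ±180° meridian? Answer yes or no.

Naïve |179.7 − -127.7| = 307.4° > 180°, so the shorter arc goes the other way round — across 180°.
Signed shortest Δλ = ((179.7 − -127.7 + 180) mod 360) − 180 = -52.6°.
Going west by 52.6° from -127.7° passes through 180° before reaching +179.7°.

Yes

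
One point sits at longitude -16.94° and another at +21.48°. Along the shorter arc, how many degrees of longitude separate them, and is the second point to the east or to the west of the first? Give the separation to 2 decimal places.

38.42° east

Raw difference: 21.48 − -16.94 = 38.42°.
Normalise into (−180°, 180°]: 38.42° stays 38.42°.
Positive ⇒ the second point lies to the east; separation 38.42°.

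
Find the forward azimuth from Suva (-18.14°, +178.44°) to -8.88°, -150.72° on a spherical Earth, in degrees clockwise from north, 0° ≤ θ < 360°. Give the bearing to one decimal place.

Δλ = -150.72 − 178.44 = -329.16°; wrapped into (−180°, 180°]: 30.84°.
θ = atan2( sin Δλ · cos φ₂ , cos φ₁ · sin φ₂ − sin φ₁ · cos φ₂ · cos Δλ )
  = atan2(0.50650, 0.11742) = 76.948° → normalised to [0°, 360°): 76.948°.

76.9°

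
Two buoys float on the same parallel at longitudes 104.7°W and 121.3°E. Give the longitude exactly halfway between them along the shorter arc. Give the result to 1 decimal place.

171.7°W

Signed shortest Δλ from -104.7° to +121.3° is -134.0°.
Midpoint longitude = -104.7° + (-134.0°)/2 = -104.7° − 67.0° = -171.7°.
(The naïve average (-104.7 + +121.3)/2 = 8.3° is on the wrong side of the globe.)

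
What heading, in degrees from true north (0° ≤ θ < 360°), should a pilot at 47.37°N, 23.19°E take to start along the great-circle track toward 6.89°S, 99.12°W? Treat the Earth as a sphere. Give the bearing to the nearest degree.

290°

Δλ = -99.12 − 23.19 = -122.31°.
θ = atan2( sin Δλ · cos φ₂ , cos φ₁ · sin φ₂ − sin φ₁ · cos φ₂ · cos Δλ )
  = atan2(-0.83906, 0.30917) = -69.773° → normalised to [0°, 360°): 290.227°.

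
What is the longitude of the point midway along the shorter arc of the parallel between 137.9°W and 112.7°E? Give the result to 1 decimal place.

Signed shortest Δλ from -137.9° to +112.7° is -109.4°.
Midpoint longitude = -137.9° + (-109.4°)/2 = -137.9° − 54.7° = -192.6°.
Normalise into (−180°, 180°]: +167.4°.
(The naïve average (-137.9 + +112.7)/2 = -12.6° is on the wrong side of the globe.)

167.4°E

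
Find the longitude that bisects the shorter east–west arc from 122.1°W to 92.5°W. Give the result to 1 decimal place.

Signed shortest Δλ from -122.1° to -92.5° is +29.6°.
Midpoint longitude = -122.1° + (+29.6°)/2 = -122.1° + 14.8° = -107.3°.

107.3°W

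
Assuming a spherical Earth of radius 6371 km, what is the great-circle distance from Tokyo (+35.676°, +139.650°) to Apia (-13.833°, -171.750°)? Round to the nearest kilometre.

Δλ = -171.750 − 139.650 = -311.400°; wrapped into (−180°, 180°]: 48.600°.
Δφ = -13.833 − 35.676 = -49.509°.
a = sin²(Δφ/2) + cos φ₁ · cos φ₂ · sin²(Δλ/2) = 0.308909.
c = 2·atan2(√a, √(1−a)) = 1.17864 rad → d = 6371·c ≈ 7509.11 km.

7509 km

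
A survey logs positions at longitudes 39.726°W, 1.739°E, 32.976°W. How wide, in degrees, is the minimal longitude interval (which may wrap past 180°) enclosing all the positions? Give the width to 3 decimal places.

41.465°

Sort the longitudes: -39.726°, -32.976°, +1.739°.
Eastward gaps between consecutive values (wrapping around): 6.750°, 34.715°, 318.535°.
Largest gap = 318.535° ⇒ minimal covering band is its complement: 360° − 318.535° = 41.465°.
Band runs from -39.726° eastward to +1.739°.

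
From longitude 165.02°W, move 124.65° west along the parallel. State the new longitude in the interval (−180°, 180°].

Start at -165.02°; shift −124.65° → -289.67°.
-289.67° lies outside (−180°, 180°]; add 360° → +70.33°.

70.33°E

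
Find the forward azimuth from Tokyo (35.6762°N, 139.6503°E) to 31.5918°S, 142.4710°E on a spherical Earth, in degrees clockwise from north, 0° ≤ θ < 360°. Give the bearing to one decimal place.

177.4°

Δλ = 142.4710 − 139.6503 = 2.8207°.
θ = atan2( sin Δλ · cos φ₂ , cos φ₁ · sin φ₂ − sin φ₁ · cos φ₂ · cos Δλ )
  = atan2(0.04192, -0.92172) = 177.396° → normalised to [0°, 360°): 177.396°.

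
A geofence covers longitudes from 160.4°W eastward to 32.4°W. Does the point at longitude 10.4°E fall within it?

No

Band width going east from -160.4° to -32.4°: ((-32.4 − -160.4) mod 360) = 128.0°.
Offset of +10.4° east of the west edge: ((10.4 − -160.4) mod 360) = 170.8°.
170.8° > 128.0° ⇒ outside.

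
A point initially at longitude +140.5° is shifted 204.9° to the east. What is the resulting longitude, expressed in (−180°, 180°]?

-14.6°

Start at +140.5°; shift +204.9° → +345.4°.
+345.4° lies outside (−180°, 180°]; subtract 360° → -14.6°.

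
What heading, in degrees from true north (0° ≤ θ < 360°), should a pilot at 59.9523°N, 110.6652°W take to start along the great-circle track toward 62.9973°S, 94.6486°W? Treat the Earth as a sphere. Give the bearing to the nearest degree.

171°

Δλ = -94.6486 − -110.6652 = 16.0166°.
θ = atan2( sin Δλ · cos φ₂ , cos φ₁ · sin φ₂ − sin φ₁ · cos φ₂ · cos Δλ )
  = atan2(0.12527, -0.82389) = 171.354° → normalised to [0°, 360°): 171.354°.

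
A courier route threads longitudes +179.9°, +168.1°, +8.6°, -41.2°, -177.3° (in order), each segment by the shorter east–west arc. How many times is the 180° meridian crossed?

0

Leg 1: +179.9° → +168.1°, shortest Δλ = -11.8° (west) — does not cross 180°.
Leg 2: +168.1° → +8.6°, shortest Δλ = -159.5° (west) — does not cross 180°.
Leg 3: +8.6° → -41.2°, shortest Δλ = -49.8° (west) — does not cross 180°.
Leg 4: -41.2° → -177.3°, shortest Δλ = -136.1° (west) — does not cross 180°.
Total crossings: 0.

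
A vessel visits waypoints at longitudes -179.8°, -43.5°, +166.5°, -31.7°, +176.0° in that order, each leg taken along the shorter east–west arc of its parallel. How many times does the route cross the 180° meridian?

3

Leg 1: -179.8° → -43.5°, shortest Δλ = 136.3° (east) — does not cross 180°.
Leg 2: -43.5° → +166.5°, shortest Δλ = -150.0° (west) — crosses 180°.
Leg 3: +166.5° → -31.7°, shortest Δλ = 161.8° (east) — crosses 180°.
Leg 4: -31.7° → +176.0°, shortest Δλ = -152.3° (west) — crosses 180°.
Total crossings: 3.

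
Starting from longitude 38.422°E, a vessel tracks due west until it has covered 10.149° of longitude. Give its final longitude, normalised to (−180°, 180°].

28.273°E

Start at +38.422°; shift −10.149° → +28.273°.
+28.273° already lies in (−180°, 180°].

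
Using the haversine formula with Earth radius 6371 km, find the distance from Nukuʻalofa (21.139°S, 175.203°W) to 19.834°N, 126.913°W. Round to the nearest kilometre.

Δλ = -126.913 − -175.203 = 48.290°.
Δφ = 19.834 − -21.139 = 40.973°.
a = sin²(Δφ/2) + cos φ₁ · cos φ₂ · sin²(Δλ/2) = 0.269294.
c = 2·atan2(√a, √(1−a)) = 1.09121 rad → d = 6371·c ≈ 6952.09 km.

6952 km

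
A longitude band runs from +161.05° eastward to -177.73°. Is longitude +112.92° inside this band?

Band width going east from +161.05° to -177.73°: ((-177.73 − 161.05) mod 360) = 21.22°.
Offset of +112.92° east of the west edge: ((112.92 − 161.05) mod 360) = 311.87°.
311.87° > 21.22° ⇒ outside.

No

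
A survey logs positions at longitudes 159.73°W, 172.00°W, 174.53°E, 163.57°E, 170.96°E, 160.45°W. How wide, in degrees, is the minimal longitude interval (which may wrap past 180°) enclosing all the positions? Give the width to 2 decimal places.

36.70°

Sort the longitudes: -172.00°, -160.45°, -159.73°, +163.57°, +170.96°, +174.53°.
Eastward gaps between consecutive values (wrapping around): 11.55°, 0.72°, 323.30°, 7.39°, 3.57°, 13.47°.
Largest gap = 323.30° ⇒ minimal covering band is its complement: 360° − 323.30° = 36.70°.
Band runs from +163.57° eastward to -159.73°, crossing the antimeridian.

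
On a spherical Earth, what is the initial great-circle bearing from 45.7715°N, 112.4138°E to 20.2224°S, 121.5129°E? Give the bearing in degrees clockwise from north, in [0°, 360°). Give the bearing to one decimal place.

Δλ = 121.5129 − 112.4138 = 9.0991°.
θ = atan2( sin Δλ · cos φ₂ , cos φ₁ · sin φ₂ − sin φ₁ · cos φ₂ · cos Δλ )
  = atan2(0.14839, -0.90504) = 170.688° → normalised to [0°, 360°): 170.688°.

170.7°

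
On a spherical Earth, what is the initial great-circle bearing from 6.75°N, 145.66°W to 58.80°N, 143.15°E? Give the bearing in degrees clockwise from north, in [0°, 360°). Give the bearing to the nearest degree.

329°

Δλ = 143.15 − -145.66 = 288.81°; wrapped into (−180°, 180°]: -71.19°.
θ = atan2( sin Δλ · cos φ₂ , cos φ₁ · sin φ₂ − sin φ₁ · cos φ₂ · cos Δλ )
  = atan2(-0.49036, 0.82980) = -30.580° → normalised to [0°, 360°): 329.420°.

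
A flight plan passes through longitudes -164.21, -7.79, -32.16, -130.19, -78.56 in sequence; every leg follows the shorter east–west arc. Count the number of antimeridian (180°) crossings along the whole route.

Leg 1: -164.21° → -7.79°, shortest Δλ = 156.42° (east) — does not cross 180°.
Leg 2: -7.79° → -32.16°, shortest Δλ = -24.37° (west) — does not cross 180°.
Leg 3: -32.16° → -130.19°, shortest Δλ = -98.03° (west) — does not cross 180°.
Leg 4: -130.19° → -78.56°, shortest Δλ = 51.63° (east) — does not cross 180°.
Total crossings: 0.

0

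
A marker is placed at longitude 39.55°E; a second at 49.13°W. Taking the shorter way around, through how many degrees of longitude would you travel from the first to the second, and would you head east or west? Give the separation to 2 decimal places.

Raw difference: -49.13 − 39.55 = -88.68°.
Normalise into (−180°, 180°]: -88.68° stays -88.68°.
Negative ⇒ the second point lies to the west; separation 88.68°.

88.68° west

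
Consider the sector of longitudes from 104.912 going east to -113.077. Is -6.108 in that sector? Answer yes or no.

Band width going east from +104.912° to -113.077°: ((-113.077 − 104.912) mod 360) = 142.011°.
Offset of -6.108° east of the west edge: ((-6.108 − 104.912) mod 360) = 248.980°.
248.980° > 142.011° ⇒ outside.

No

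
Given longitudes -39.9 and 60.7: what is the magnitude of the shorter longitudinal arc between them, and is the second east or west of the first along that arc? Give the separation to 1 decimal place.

100.6° east

Raw difference: 60.7 − -39.9 = 100.6°.
Normalise into (−180°, 180°]: 100.6° stays 100.6°.
Positive ⇒ the second point lies to the east; separation 100.6°.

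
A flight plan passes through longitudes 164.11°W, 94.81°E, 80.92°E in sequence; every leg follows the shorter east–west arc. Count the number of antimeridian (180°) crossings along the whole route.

Leg 1: -164.11° → +94.81°, shortest Δλ = -101.08° (west) — crosses 180°.
Leg 2: +94.81° → +80.92°, shortest Δλ = -13.89° (west) — does not cross 180°.
Total crossings: 1.

1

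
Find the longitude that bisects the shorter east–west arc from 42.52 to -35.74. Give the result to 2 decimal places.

+3.39°

Signed shortest Δλ from +42.52° to -35.74° is -78.26°.
Midpoint longitude = +42.52° + (-78.26°)/2 = +42.52° − 39.13° = +3.39°.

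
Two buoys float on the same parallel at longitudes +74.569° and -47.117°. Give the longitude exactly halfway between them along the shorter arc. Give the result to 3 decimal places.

+13.726°

Signed shortest Δλ from +74.569° to -47.117° is -121.686°.
Midpoint longitude = +74.569° + (-121.686°)/2 = +74.569° − 60.843° = +13.726°.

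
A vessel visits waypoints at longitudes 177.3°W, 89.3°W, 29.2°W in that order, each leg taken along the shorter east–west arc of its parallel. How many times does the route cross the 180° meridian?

Leg 1: -177.3° → -89.3°, shortest Δλ = 88.0° (east) — does not cross 180°.
Leg 2: -89.3° → -29.2°, shortest Δλ = 60.1° (east) — does not cross 180°.
Total crossings: 0.

0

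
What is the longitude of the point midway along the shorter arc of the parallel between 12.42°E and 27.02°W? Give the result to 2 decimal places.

7.30°W

Signed shortest Δλ from +12.42° to -27.02° is -39.44°.
Midpoint longitude = +12.42° + (-39.44°)/2 = +12.42° − 19.72° = -7.30°.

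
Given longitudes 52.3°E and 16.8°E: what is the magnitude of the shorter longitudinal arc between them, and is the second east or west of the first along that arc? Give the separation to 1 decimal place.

Raw difference: 16.8 − 52.3 = -35.5°.
Normalise into (−180°, 180°]: -35.5° stays -35.5°.
Negative ⇒ the second point lies to the west; separation 35.5°.

35.5° west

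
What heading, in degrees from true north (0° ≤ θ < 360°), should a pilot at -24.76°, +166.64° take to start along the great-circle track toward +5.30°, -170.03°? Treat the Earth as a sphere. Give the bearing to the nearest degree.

40°

Δλ = -170.03 − 166.64 = -336.67°; wrapped into (−180°, 180°]: 23.33°.
θ = atan2( sin Δλ · cos φ₂ , cos φ₁ · sin φ₂ − sin φ₁ · cos φ₂ · cos Δλ )
  = atan2(0.39433, 0.46681) = 40.189° → normalised to [0°, 360°): 40.189°.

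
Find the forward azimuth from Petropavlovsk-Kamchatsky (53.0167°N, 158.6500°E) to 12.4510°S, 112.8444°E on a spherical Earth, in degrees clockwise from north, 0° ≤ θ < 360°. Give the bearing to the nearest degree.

Δλ = 112.8444 − 158.6500 = -45.8056°.
θ = atan2( sin Δλ · cos φ₂ , cos φ₁ · sin φ₂ − sin φ₁ · cos φ₂ · cos Δλ )
  = atan2(-0.70012, -0.67345) = -133.888° → normalised to [0°, 360°): 226.112°.

226°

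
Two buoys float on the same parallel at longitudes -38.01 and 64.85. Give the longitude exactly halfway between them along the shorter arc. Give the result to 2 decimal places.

+13.42°

Signed shortest Δλ from -38.01° to +64.85° is +102.86°.
Midpoint longitude = -38.01° + (+102.86°)/2 = -38.01° + 51.43° = +13.42°.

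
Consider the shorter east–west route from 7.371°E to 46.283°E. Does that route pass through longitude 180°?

No

Signed shortest Δλ = ((46.283 − 7.371 + 180) mod 360) − 180 = 38.912°.
Going east by 38.912° from +7.371° reaches +46.283° without touching 180°.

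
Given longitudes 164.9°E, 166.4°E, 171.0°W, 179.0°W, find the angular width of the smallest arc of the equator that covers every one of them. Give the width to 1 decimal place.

Sort the longitudes: -179.0°, -171.0°, +164.9°, +166.4°.
Eastward gaps between consecutive values (wrapping around): 8.0°, 335.9°, 1.5°, 14.6°.
Largest gap = 335.9° ⇒ minimal covering band is its complement: 360° − 335.9° = 24.1°.
Band runs from +164.9° eastward to -171.0°, crossing the antimeridian.

24.1°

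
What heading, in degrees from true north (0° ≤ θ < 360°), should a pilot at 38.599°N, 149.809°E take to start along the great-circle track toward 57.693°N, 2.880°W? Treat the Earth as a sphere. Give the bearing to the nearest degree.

346°

Δλ = -2.880 − 149.809 = -152.689°.
θ = atan2( sin Δλ · cos φ₂ , cos φ₁ · sin φ₂ − sin φ₁ · cos φ₂ · cos Δλ )
  = atan2(-0.24522, 0.95681) = -14.375° → normalised to [0°, 360°): 345.625°.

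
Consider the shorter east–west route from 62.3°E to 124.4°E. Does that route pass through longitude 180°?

Signed shortest Δλ = ((124.4 − 62.3 + 180) mod 360) − 180 = 62.1°.
Going east by 62.1° from +62.3° reaches +124.4° without touching 180°.

No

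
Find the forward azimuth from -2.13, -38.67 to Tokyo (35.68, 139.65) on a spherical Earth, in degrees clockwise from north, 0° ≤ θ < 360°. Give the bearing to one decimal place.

Δλ = 139.65 − -38.67 = 178.32°.
θ = atan2( sin Δλ · cos φ₂ , cos φ₁ · sin φ₂ − sin φ₁ · cos φ₂ · cos Δλ )
  = atan2(0.02381, 0.55268) = 2.467° → normalised to [0°, 360°): 2.467°.

2.5°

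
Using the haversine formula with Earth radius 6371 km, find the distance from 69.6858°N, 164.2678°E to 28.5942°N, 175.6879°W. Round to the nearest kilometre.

4745 km

Δλ = -175.6879 − 164.2678 = -339.9557°; wrapped into (−180°, 180°]: 20.0443°.
Δφ = 28.5942 − 69.6858 = -41.0916°.
a = sin²(Δφ/2) + cos φ₁ · cos φ₂ · sin²(Δλ/2) = 0.132402.
c = 2·atan2(√a, √(1−a)) = 0.74484 rad → d = 6371·c ≈ 4745.38 km.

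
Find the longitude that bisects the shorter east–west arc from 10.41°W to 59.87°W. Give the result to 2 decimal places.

35.14°W

Signed shortest Δλ from -10.41° to -59.87° is -49.46°.
Midpoint longitude = -10.41° + (-49.46°)/2 = -10.41° − 24.73° = -35.14°.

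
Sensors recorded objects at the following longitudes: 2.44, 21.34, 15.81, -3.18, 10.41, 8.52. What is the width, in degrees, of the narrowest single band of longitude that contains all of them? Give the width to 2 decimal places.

Sort the longitudes: -3.18°, +2.44°, +8.52°, +10.41°, +15.81°, +21.34°.
Eastward gaps between consecutive values (wrapping around): 5.62°, 6.08°, 1.89°, 5.40°, 5.53°, 335.48°.
Largest gap = 335.48° ⇒ minimal covering band is its complement: 360° − 335.48° = 24.52°.
Band runs from -3.18° eastward to +21.34°.

24.52°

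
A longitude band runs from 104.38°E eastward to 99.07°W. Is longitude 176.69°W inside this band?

Band width going east from +104.38° to -99.07°: ((-99.07 − 104.38) mod 360) = 156.55°.
Offset of -176.69° east of the west edge: ((-176.69 − 104.38) mod 360) = 78.93°.
78.93° ≤ 156.55° ⇒ inside.

Yes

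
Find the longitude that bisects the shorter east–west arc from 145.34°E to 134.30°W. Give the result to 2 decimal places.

174.48°W

Signed shortest Δλ from +145.34° to -134.30° is +80.36°.
Midpoint longitude = +145.34° + (+80.36°)/2 = +145.34° + 40.18° = +185.52°.
Normalise into (−180°, 180°]: -174.48°.
(The naïve average (+145.34 + -134.30)/2 = 5.52° is on the wrong side of the globe.)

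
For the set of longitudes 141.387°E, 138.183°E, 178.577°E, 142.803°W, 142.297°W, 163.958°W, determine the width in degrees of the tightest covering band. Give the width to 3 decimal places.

Sort the longitudes: -163.958°, -142.803°, -142.297°, +138.183°, +141.387°, +178.577°.
Eastward gaps between consecutive values (wrapping around): 21.155°, 0.506°, 280.480°, 3.204°, 37.190°, 17.465°.
Largest gap = 280.480° ⇒ minimal covering band is its complement: 360° − 280.480° = 79.520°.
Band runs from +138.183° eastward to -142.297°, crossing the antimeridian.

79.520°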